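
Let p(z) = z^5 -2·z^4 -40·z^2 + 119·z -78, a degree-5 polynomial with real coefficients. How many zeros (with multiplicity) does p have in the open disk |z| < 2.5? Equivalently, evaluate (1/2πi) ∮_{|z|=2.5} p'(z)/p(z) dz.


The zeros of p are: 2, 3, 1, (-2 + 3i), (-2 - 3i).
Their magnitudes are: 2, 3, 1, 3.606, 3.606.
Zeros with |z| < R = 2.5: 2, 1.
Count = 2.
By the argument principle, (1/2πi) ∮_{|z|=R} p'(z)/p(z) dz equals exactly this count.

Number of zeros inside |z| < 2.5: 2.


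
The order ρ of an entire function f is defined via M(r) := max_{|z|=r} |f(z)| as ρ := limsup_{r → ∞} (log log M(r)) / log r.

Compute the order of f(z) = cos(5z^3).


Write cos(w) = (e^{iw} ± e^{−iw})/(2 or 2i), so |cos(w)| ≤ e^{|w|}. With w = 5z^3, |w| ≤ 5r^3 + 0 on |z|=r, giving M(r) ≤ e^{5r^3 + 0} and ρ ≤ 3. For the lower bound, choose z on |z|=r with 5z^3 purely imaginary of modulus 5r^3; then |cos(5z^3)| grows like e^{5r^3}/2, so ρ ≥ 3. Hence ρ = 3.
Therefore ρ = 3.

Order ρ = 3.


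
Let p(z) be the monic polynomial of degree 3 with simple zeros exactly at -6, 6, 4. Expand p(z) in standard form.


The polynomial is p(z) = ∏_{α ∈ S} (z − α), where S = {-6, 6, 4}.
Expanding the product yields: p(z) = z^3 -4·z^2 -36·z + 144.
The resulting polynomial has degree 3 and real coefficients as required.

p(z) = z^3 -4·z^2 -36·z + 144.


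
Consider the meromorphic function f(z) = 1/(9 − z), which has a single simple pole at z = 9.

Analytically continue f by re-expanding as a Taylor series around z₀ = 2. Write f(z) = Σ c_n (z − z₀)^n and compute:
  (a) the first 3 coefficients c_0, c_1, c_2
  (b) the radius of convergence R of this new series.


Let w = z − z₀, so z = z₀ + w.
Then 9 − z = 9 − (z₀ + w) = (9 − z₀) − w = 7 − w.
f(z) = 1/(7 − w) = (1/(7)) · 1/(1 − w/(7)) = Σ_{n≥0} w^n / (7)^(n+1).
So c_n = 1/(7)^(n+1):
  c_0 = 1/(7)^1 = 1/7.
  c_1 = 1/(7)^2 = 1/49.
  c_2 = 1/(7)^3 = 1/343.
The series is valid for |w/d| < 1, i.e. |z − z₀| < |d|.
Radius of convergence: R = |9 − z₀| = |7| = 7 (distance from z₀ to the singularity z = 9).

c_0 = 1/7, c_1 = 1/49, c_2 = 1/343; R = 7.


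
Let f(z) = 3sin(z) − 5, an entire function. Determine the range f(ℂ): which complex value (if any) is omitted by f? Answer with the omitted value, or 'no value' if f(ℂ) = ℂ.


Little Picard bounds the complement of f(ℂ) to at most one point.
sin is entire and surjective onto ℂ: for every w ∈ ℂ, sin(ζ) = w has a solution ζ ∈ ℂ (e.g., via the complex inverse arcsin). With ζ = z this gives z = ζ/(1). Then 3·sin(z) takes every value in 3·ℂ = ℂ, and adding -5 is a bijection of ℂ. So f is surjective and omits no value. (Note: only on the real line is sin bounded by [−1, 1].)

Omitted value: no value.


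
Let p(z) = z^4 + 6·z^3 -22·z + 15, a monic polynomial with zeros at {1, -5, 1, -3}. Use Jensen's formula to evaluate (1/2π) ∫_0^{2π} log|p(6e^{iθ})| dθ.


Zeros: -5, -3, 1, 1; r = 6.
Inside |z| < r: -5, -3, 1, 1. Outside (|z| ≥ r): ∅.
p(0) = 15, so log|p(0)| = log(15) = 2.7081.
Apply Jensen: I(r) = log|p(0)| + Σ_k log(r/|z_k|), summed over zeros inside |z| < r.
  log(r/|z_k|) for z_k = 1: log(6/1) = 1.7918
  log(r/|z_k|) for z_k = -5: log(6/5) = 0.1823
  log(r/|z_k|) for z_k = 1: log(6/1) = 1.7918
  log(r/|z_k|) for z_k = -3: log(6/3) = 0.6931
Sum over inside zeros: 4.4590.
I(r) = log|p(0)| + (inside sum) = 2.7081 + 4.4590 = 7.1670.
Closed form (all zeros inside, monic): I(r) = n·log(r) = 4·log(6) = 7.1670. ✓

I(r) ≈ 7.1670.


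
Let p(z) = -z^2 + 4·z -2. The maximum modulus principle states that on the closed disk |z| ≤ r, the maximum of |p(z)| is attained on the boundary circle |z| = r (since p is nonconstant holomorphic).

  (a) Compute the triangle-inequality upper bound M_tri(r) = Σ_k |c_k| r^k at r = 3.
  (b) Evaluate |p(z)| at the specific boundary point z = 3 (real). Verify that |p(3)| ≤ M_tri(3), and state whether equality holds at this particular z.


Coefficients: c_0 = -2, c_1 = 4, c_2 = -1. Radius r = 3.
Part (a). Triangle bound: M_tri(r) = Σ_k |c_k| r^k
  = |-2|·3^0 + |4|·3^1 + |-1|·3^2
  = 2 + 12 + 9 = 23.
This bounds M(r) := max_{|z|=r} |p(z)| from above; equality holds iff all terms c_k z^k can be made to align in phase at a single z on |z|=r.
Part (b). At z = 3 (real, on the circle |z| = r):
  p(3) = (-2)·3^0 + (4)·3^1 + (-1)·3^2 = 1.
  |p(3)| = 1.
Check: |p(3)| = 1 ≤ 23 = M_tri(3). ✓ Equality does not hold at z = 3 (the coefficients have mixed signs, so the terms do not all align in phase there).

M_tri(3) = 23; |p(3)| = 1; equality at z=3: no.


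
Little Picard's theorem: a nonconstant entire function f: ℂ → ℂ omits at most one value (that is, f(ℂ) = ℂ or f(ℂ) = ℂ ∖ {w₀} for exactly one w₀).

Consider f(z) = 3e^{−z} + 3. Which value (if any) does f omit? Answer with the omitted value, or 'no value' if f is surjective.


Little Picard bounds the complement of f(ℂ) to at most one point.
e^{−z} is never zero on ℂ, so 3·e^{−z} takes every value in ℂ ∖ {0}. Adding 3 shifts the range to ℂ ∖ {3}. Thus f omits exactly the value 3.

Omitted value: 3.


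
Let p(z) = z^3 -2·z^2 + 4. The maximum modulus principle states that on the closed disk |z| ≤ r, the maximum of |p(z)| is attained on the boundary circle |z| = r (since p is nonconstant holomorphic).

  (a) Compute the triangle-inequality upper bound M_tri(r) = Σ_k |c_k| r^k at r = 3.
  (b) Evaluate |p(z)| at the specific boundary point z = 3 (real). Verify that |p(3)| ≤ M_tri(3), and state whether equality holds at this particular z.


Coefficients: c_0 = 4, c_1 = 0, c_2 = -2, c_3 = 1. Radius r = 3.
Part (a). Triangle bound: M_tri(r) = Σ_k |c_k| r^k
  = |4|·3^0 + |0|·3^1 + |-2|·3^2 + |1|·3^3
  = 4 + 0 + 18 + 27 = 49.
This bounds M(r) := max_{|z|=r} |p(z)| from above; equality holds iff all terms c_k z^k can be made to align in phase at a single z on |z|=r.
Part (b). At z = 3 (real, on the circle |z| = r):
  p(3) = (4)·3^0 + (0)·3^1 + (-2)·3^2 + (1)·3^3 = 13.
  |p(3)| = 13.
Check: |p(3)| = 13 ≤ 49 = M_tri(3). ✓ Equality does not hold at z = 3 (the coefficients have mixed signs, so the terms do not all align in phase there).

M_tri(3) = 49; |p(3)| = 13; equality at z=3: no.


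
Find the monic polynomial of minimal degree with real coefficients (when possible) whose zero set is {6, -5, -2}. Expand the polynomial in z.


The polynomial is p(z) = ∏_{α ∈ S} (z − α), where S = {6, -5, -2}.
Expanding the product yields: p(z) = z^3 + z^2 -32·z -60.
The resulting polynomial has degree 3 and real coefficients as required.

p(z) = z^3 + z^2 -32·z -60.


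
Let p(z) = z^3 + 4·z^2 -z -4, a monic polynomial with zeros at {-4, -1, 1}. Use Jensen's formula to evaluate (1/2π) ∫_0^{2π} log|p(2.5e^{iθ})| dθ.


Zeros: -4, -1, 1; r = 2.5.
Inside |z| < r: -1, 1. Outside (|z| ≥ r): -4.
p(0) = -4, so log|p(0)| = log(4) = 1.3863.
Apply Jensen: I(r) = log|p(0)| + Σ_k log(r/|z_k|), summed over zeros inside |z| < r.
  log(r/|z_k|) for z_k = -1: log(2.5/1) = 0.9163
  log(r/|z_k|) for z_k = 1: log(2.5/1) = 0.9163
  Outside zeros (-4) contribute nothing to the Jensen sum.
Sum over inside zeros: 1.8326.
I(r) = log|p(0)| + (inside sum) = 1.3863 + 1.8326 = 3.2189.
Note: since some zeros are outside |z| ≤ r, the simplified n·log(r) form does NOT apply — only the inside zeros contribute.

I(r) ≈ 3.2189.


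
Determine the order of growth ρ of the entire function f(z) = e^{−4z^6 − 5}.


|e^{−4z^6 − 5}| = e^{Re(-4·z^6) + -5} ≤ e^{4|z|^6 + -5} = e^{4r^6 + -5} on |z| = r, so ρ ≤ 6. Choosing z on |z|=r so that -4·z^6 is real positive (always possible by picking arg z appropriately) gives |f(z)| = e^{4r^6 + -5}, matching the bound. The additive constant -5 does not affect log log M(r) ~ 6·log r. Hence ρ = 6.
Therefore ρ = 6.

Order ρ = 6.


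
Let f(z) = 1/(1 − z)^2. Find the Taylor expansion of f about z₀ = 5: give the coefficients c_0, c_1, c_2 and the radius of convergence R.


Let w = z − z₀, so z = z₀ + w.
Then 1 − z = 1 − (z₀ + w) = (1 − z₀) − w = -4 − w.
f(z) = 1/(-4 − w)^2 = (1/(-4)^2) · (1 − w/(-4))^{−2}.
By the binomial series (1−u)^{−2} = Σ_{n≥0} C(n+1, 1) u^n for |u|<1, with u = w/(-4):
  c_n = C(n+1, 1) / (-4)^(n+2).
  c_0 = 1/(-4)^2 = 1/16.
  c_1 = 2/(-4)^3 = -1/32.
  c_2 = 3/(-4)^4 = 3/256.
The series is valid for |w/d| < 1, i.e. |z − z₀| < |d|.
Radius of convergence: R = |1 − z₀| = |-4| = 4 (distance from z₀ to the singularity z = 1).

c_0 = 1/16, c_1 = -1/32, c_2 = 3/256; R = 4.


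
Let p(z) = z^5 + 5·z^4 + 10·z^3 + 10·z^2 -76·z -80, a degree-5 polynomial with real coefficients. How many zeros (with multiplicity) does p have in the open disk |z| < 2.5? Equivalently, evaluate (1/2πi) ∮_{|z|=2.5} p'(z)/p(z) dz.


The zeros of p are: -4, 2, -1, (-1 + 3i), (-1 - 3i).
Their magnitudes are: 4, 2, 1, 3.162, 3.162.
Zeros with |z| < R = 2.5: 2, -1.
Count = 2.
By the argument principle, (1/2πi) ∮_{|z|=R} p'(z)/p(z) dz equals exactly this count.

Number of zeros inside |z| < 2.5: 2.


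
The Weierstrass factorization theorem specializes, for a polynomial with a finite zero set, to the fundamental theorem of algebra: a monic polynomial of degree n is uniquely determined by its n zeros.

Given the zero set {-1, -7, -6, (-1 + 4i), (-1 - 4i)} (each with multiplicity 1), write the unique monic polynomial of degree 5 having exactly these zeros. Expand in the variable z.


The polynomial is p(z) = ∏_{α ∈ S} (z − α), where S = {-1, -7, -6, (-1 + 4i), (-1 - 4i)}.
Expanding the product yields: p(z) = z^5 + 16·z^4 + 100·z^3 + 390·z^2 + 1019·z + 714.
Note conjugate pairs combine to real quadratics: (z − (-1+4i))(z − (-1−4i)) = z² + 2z + 17.
The resulting polynomial has degree 5 and real coefficients as required.

p(z) = z^5 + 16·z^4 + 100·z^3 + 390·z^2 + 1019·z + 714.


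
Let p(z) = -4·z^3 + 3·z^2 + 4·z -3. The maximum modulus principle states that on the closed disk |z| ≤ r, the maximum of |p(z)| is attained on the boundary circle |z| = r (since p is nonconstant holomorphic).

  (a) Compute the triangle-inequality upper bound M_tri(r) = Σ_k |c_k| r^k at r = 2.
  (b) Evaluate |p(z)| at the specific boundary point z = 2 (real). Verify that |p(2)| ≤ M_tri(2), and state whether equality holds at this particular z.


Coefficients: c_0 = -3, c_1 = 4, c_2 = 3, c_3 = -4. Radius r = 2.
Part (a). Triangle bound: M_tri(r) = Σ_k |c_k| r^k
  = |-3|·2^0 + |4|·2^1 + |3|·2^2 + |-4|·2^3
  = 3 + 8 + 12 + 32 = 55.
This bounds M(r) := max_{|z|=r} |p(z)| from above; equality holds iff all terms c_k z^k can be made to align in phase at a single z on |z|=r.
Part (b). At z = 2 (real, on the circle |z| = r):
  p(2) = (-3)·2^0 + (4)·2^1 + (3)·2^2 + (-4)·2^3 = -15.
  |p(2)| = 15.
Check: |p(2)| = 15 ≤ 55 = M_tri(2). ✓ Equality does not hold at z = 2 (the coefficients have mixed signs, so the terms do not all align in phase there).

M_tri(2) = 55; |p(2)| = 15; equality at z=2: no.


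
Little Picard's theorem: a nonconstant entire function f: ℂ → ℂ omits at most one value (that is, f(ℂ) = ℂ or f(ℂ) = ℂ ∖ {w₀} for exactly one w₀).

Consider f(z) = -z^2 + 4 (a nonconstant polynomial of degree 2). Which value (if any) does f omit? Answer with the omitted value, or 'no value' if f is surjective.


Little Picard bounds the complement of f(ℂ) to at most one point.
For every w ∈ ℂ, the equation p(z) − w = 0 is a nonconstant polynomial in z and hence has at least one root by the fundamental theorem of algebra. So p is surjective onto ℂ, omitting no value.

Omitted value: no value.


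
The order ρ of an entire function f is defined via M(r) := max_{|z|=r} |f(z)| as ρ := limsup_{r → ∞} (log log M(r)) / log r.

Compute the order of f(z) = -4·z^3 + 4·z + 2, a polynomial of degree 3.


|f(z)| ≤ Σ|c_k|·r^k = O(r^3) as r → ∞. Polynomial growth is O(e^{r^ε}) for every ε > 0 (since r^3/e^{r^ε} → 0), so ρ ≤ ε for all ε > 0, i.e. ρ = 0. Every nonconstant polynomial has order 0.
Therefore ρ = 0.

Order ρ = 0.


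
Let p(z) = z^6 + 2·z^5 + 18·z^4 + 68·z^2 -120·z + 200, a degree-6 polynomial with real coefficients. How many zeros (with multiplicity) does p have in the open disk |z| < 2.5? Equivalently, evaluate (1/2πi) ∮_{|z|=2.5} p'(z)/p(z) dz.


The zeros of p are: (1 + 1i), (1 - 1i), (-1 + 3i), (-1 - 3i), (-1 + 3i), (-1 - 3i).
Their magnitudes are: 1.414, 1.414, 3.162, 3.162, 3.162, 3.162.
Zeros with |z| < R = 2.5: (1 + 1i), (1 - 1i).
Count = 2.
By the argument principle, (1/2πi) ∮_{|z|=R} p'(z)/p(z) dz equals exactly this count.

Number of zeros inside |z| < 2.5: 2.


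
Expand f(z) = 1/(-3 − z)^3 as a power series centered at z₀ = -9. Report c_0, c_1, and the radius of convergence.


Let w = z − z₀, so z = z₀ + w.
Then -3 − z = -3 − (z₀ + w) = (-3 − z₀) − w = 6 − w.
f(z) = 1/(6 − w)^3 = (1/(6)^3) · (1 − w/(6))^{−3}.
By the binomial series (1−u)^{−3} = Σ_{n≥0} C(n+2, 2) u^n for |u|<1, with u = w/(6):
  c_n = C(n+2, 2) / (6)^(n+3).
  c_0 = 1/(6)^3 = 1/216.
  c_1 = 3/(6)^4 = 1/432.
The series is valid for |w/d| < 1, i.e. |z − z₀| < |d|.
Radius of convergence: R = |-3 − z₀| = |6| = 6 (distance from z₀ to the singularity z = -3).

c_0 = 1/216, c_1 = 1/432; R = 6.


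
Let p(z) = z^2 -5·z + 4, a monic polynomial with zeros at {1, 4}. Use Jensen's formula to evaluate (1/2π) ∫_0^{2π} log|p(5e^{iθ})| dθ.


Zeros: 1, 4; r = 5.
Inside |z| < r: 1, 4. Outside (|z| ≥ r): ∅.
p(0) = 4, so log|p(0)| = log(4) = 1.3863.
Apply Jensen: I(r) = log|p(0)| + Σ_k log(r/|z_k|), summed over zeros inside |z| < r.
  log(r/|z_k|) for z_k = 1: log(5/1) = 1.6094
  log(r/|z_k|) for z_k = 4: log(5/4) = 0.2231
Sum over inside zeros: 1.8326.
I(r) = log|p(0)| + (inside sum) = 1.3863 + 1.8326 = 3.2189.
Closed form (all zeros inside, monic): I(r) = n·log(r) = 2·log(5) = 3.2189. ✓

I(r) ≈ 3.2189.


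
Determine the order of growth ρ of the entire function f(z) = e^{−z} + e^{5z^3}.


Each summand is entire of order 1 and 3 respectively (as in the single-exponential case). The order of a sum is at most the max of the orders, so ρ ≤ 3. For the lower bound: on |z|=r choose arg z so that 5z^3 is real positive; then |e^{5z^3}| = e^{5r^3} while |e^{-1z}| ≤ e^{1r^1} = o(e^{5r^3}). So |f| ≥ e^{5r^3}(1 − o(1)) and ρ ≥ 3. Hence ρ = max(1, 3) = 3.
Therefore ρ = 3.

Order ρ = 3.


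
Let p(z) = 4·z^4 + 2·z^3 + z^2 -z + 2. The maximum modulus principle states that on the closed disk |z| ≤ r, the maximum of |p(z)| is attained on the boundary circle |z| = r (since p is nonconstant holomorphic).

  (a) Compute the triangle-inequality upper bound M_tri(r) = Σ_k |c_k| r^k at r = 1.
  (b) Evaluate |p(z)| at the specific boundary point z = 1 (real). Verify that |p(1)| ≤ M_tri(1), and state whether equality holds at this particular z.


Coefficients: c_0 = 2, c_1 = -1, c_2 = 1, c_3 = 2, c_4 = 4. Radius r = 1.
Part (a). Triangle bound: M_tri(r) = Σ_k |c_k| r^k
  = |2|·1^0 + |-1|·1^1 + |1|·1^2 + |2|·1^3 + |4|·1^4
  = 2 + 1 + 1 + 2 + 4 = 10.
This bounds M(r) := max_{|z|=r} |p(z)| from above; equality holds iff all terms c_k z^k can be made to align in phase at a single z on |z|=r.
Part (b). At z = 1 (real, on the circle |z| = r):
  p(1) = (2)·1^0 + (-1)·1^1 + (1)·1^2 + (2)·1^3 + (4)·1^4 = 8.
  |p(1)| = 8.
Check: |p(1)| = 8 ≤ 10 = M_tri(1). ✓ Equality does not hold at z = 1 (the coefficients have mixed signs, so the terms do not all align in phase there).

M_tri(1) = 10; |p(1)| = 8; equality at z=1: no.


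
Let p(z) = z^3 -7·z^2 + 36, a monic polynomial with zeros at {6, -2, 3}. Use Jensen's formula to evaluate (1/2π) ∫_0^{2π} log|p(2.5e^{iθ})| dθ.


Zeros: -2, 3, 6; r = 2.5.
Inside |z| < r: -2. Outside (|z| ≥ r): 3, 6.
p(0) = 36, so log|p(0)| = log(36) = 3.5835.
Apply Jensen: I(r) = log|p(0)| + Σ_k log(r/|z_k|), summed over zeros inside |z| < r.
  log(r/|z_k|) for z_k = -2: log(2.5/2) = 0.2231
  Outside zeros (3, 6) contribute nothing to the Jensen sum.
Sum over inside zeros: 0.2231.
I(r) = log|p(0)| + (inside sum) = 3.5835 + 0.2231 = 3.8067.
Note: since some zeros are outside |z| ≤ r, the simplified n·log(r) form does NOT apply — only the inside zeros contribute.

I(r) ≈ 3.8067.


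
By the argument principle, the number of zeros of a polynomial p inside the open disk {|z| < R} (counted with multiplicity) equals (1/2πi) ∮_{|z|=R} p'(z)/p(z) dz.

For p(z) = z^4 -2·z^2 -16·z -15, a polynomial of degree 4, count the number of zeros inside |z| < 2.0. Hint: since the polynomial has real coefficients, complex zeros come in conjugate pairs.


The zeros of p are: 3, (-1 + 2i), (-1 - 2i), -1.
Their magnitudes are: 3, 2.236, 2.236, 1.
Zeros with |z| < R = 2.0: -1.
Count = 1.
By the argument principle, (1/2πi) ∮_{|z|=R} p'(z)/p(z) dz equals exactly this count.

Number of zeros inside |z| < 2.0: 1.


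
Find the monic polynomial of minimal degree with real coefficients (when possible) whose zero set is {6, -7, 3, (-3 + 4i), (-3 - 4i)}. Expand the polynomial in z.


The polynomial is p(z) = ∏_{α ∈ S} (z − α), where S = {6, -7, 3, (-3 + 4i), (-3 - 4i)}.
Expanding the product yields: p(z) = z^5 + 4·z^4 -32·z^3 -194·z^2 -369·z + 3150.
Note conjugate pairs combine to real quadratics: (z − (-3+4i))(z − (-3−4i)) = z² + 6z + 25.
The resulting polynomial has degree 5 and real coefficients as required.

p(z) = z^5 + 4·z^4 -32·z^3 -194·z^2 -369·z + 3150.


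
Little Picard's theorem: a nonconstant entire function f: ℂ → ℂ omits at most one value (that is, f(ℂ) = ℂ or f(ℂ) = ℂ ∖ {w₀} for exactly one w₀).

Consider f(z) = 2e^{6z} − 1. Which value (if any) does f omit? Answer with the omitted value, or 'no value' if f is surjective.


Little Picard bounds the complement of f(ℂ) to at most one point.
e^{6z} is never zero on ℂ, so 2·e^{6z} takes every value in ℂ ∖ {0}. Adding -1 shifts the range to ℂ ∖ {-1}. Thus f omits exactly the value -1.

Omitted value: -1.


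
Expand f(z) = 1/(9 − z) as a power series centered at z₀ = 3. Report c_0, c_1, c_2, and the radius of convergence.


Let w = z − z₀, so z = z₀ + w.
Then 9 − z = 9 − (z₀ + w) = (9 − z₀) − w = 6 − w.
f(z) = 1/(6 − w) = (1/(6)) · 1/(1 − w/(6)) = Σ_{n≥0} w^n / (6)^(n+1).
So c_n = 1/(6)^(n+1):
  c_0 = 1/(6)^1 = 1/6.
  c_1 = 1/(6)^2 = 1/36.
  c_2 = 1/(6)^3 = 1/216.
The series is valid for |w/d| < 1, i.e. |z − z₀| < |d|.
Radius of convergence: R = |9 − z₀| = |6| = 6 (distance from z₀ to the singularity z = 9).

c_0 = 1/6, c_1 = 1/36, c_2 = 1/216; R = 6.


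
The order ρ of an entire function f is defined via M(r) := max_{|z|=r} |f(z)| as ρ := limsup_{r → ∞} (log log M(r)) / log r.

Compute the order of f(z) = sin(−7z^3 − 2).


Write sin(w) = (e^{iw} ± e^{−iw})/(2 or 2i), so |sin(w)| ≤ e^{|w|}. With w = −7z^3 − 2, |w| ≤ 7r^3 + 2 on |z|=r, giving M(r) ≤ e^{7r^3 + 2} and ρ ≤ 3. For the lower bound, choose z on |z|=r with -7z^3 purely imaginary of modulus 7r^3; then |sin(−7z^3 − 2)| grows like e^{7r^3}/2, so ρ ≥ 3. Hence ρ = 3.
Therefore ρ = 3.

Order ρ = 3.


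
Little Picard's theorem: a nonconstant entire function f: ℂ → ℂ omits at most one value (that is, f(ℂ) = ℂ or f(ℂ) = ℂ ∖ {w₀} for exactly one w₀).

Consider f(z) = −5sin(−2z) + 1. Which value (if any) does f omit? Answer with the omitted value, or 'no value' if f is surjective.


Little Picard bounds the complement of f(ℂ) to at most one point.
sin is entire and surjective onto ℂ: for every w ∈ ℂ, sin(ζ) = w has a solution ζ ∈ ℂ (e.g., via the complex inverse arcsin). With ζ = −2z this gives z = ζ/(-2). Then -5·sin(−2z) takes every value in -5·ℂ = ℂ, and adding 1 is a bijection of ℂ. So f is surjective and omits no value. (Note: only on the real line is sin bounded by [−1, 1].)

Omitted value: no value.


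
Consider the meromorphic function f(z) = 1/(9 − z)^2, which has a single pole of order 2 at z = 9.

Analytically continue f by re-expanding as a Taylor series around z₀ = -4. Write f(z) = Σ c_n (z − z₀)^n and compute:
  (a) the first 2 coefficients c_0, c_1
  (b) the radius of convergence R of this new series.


Let w = z − z₀, so z = z₀ + w.
Then 9 − z = 9 − (z₀ + w) = (9 − z₀) − w = 13 − w.
f(z) = 1/(13 − w)^2 = (1/(13)^2) · (1 − w/(13))^{−2}.
By the binomial series (1−u)^{−2} = Σ_{n≥0} C(n+1, 1) u^n for |u|<1, with u = w/(13):
  c_n = C(n+1, 1) / (13)^(n+2).
  c_0 = 1/(13)^2 = 1/169.
  c_1 = 2/(13)^3 = 2/2197.
The series is valid for |w/d| < 1, i.e. |z − z₀| < |d|.
Radius of convergence: R = |9 − z₀| = |13| = 13 (distance from z₀ to the singularity z = 9).

c_0 = 1/169, c_1 = 2/2197; R = 13.


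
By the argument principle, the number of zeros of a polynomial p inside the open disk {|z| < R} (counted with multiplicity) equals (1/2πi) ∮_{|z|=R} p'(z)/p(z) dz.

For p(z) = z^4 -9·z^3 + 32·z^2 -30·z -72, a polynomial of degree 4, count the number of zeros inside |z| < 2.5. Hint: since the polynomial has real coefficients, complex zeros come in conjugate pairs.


The zeros of p are: -1, 4, (3 + 3i), (3 - 3i).
Their magnitudes are: 1, 4, 4.243, 4.243.
Zeros with |z| < R = 2.5: -1.
Count = 1.
By the argument principle, (1/2πi) ∮_{|z|=R} p'(z)/p(z) dz equals exactly this count.

Number of zeros inside |z| < 2.5: 1.


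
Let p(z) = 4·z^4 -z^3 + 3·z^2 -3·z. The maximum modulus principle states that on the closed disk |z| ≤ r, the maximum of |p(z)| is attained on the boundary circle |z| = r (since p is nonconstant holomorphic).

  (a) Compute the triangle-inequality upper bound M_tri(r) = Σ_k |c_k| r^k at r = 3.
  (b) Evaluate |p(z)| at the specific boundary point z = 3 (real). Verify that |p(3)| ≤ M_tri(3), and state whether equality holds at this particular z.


Coefficients: c_0 = 0, c_1 = -3, c_2 = 3, c_3 = -1, c_4 = 4. Radius r = 3.
Part (a). Triangle bound: M_tri(r) = Σ_k |c_k| r^k
  = |0|·3^0 + |-3|·3^1 + |3|·3^2 + |-1|·3^3 + |4|·3^4
  = 0 + 9 + 27 + 27 + 324 = 387.
This bounds M(r) := max_{|z|=r} |p(z)| from above; equality holds iff all terms c_k z^k can be made to align in phase at a single z on |z|=r.
Part (b). At z = 3 (real, on the circle |z| = r):
  p(3) = (0)·3^0 + (-3)·3^1 + (3)·3^2 + (-1)·3^3 + (4)·3^4 = 315.
  |p(3)| = 315.
Check: |p(3)| = 315 ≤ 387 = M_tri(3). ✓ Equality does not hold at z = 3 (the coefficients have mixed signs, so the terms do not all align in phase there).

M_tri(3) = 387; |p(3)| = 315; equality at z=3: no.


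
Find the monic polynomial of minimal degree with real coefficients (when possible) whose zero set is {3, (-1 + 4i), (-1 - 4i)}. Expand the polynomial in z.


The polynomial is p(z) = ∏_{α ∈ S} (z − α), where S = {3, (-1 + 4i), (-1 - 4i)}.
Expanding the product yields: p(z) = z^3 -z^2 + 11·z -51.
Note conjugate pairs combine to real quadratics: (z − (-1+4i))(z − (-1−4i)) = z² + 2z + 17.
The resulting polynomial has degree 3 and real coefficients as required.

p(z) = z^3 -z^2 + 11·z -51.


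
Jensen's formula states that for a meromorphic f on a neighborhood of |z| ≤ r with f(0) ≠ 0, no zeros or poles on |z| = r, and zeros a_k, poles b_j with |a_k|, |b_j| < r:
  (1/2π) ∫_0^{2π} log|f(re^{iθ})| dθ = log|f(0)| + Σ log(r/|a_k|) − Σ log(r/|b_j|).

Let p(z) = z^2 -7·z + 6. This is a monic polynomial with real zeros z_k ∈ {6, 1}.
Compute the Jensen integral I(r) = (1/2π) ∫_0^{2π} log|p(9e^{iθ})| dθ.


Zeros: 1, 6; r = 9.
Inside |z| < r: 1, 6. Outside (|z| ≥ r): ∅.
p(0) = 6, so log|p(0)| = log(6) = 1.7918.
Apply Jensen: I(r) = log|p(0)| + Σ_k log(r/|z_k|), summed over zeros inside |z| < r.
  log(r/|z_k|) for z_k = 6: log(9/6) = 0.4055
  log(r/|z_k|) for z_k = 1: log(9/1) = 2.1972
Sum over inside zeros: 2.6027.
I(r) = log|p(0)| + (inside sum) = 1.7918 + 2.6027 = 4.3944.
Closed form (all zeros inside, monic): I(r) = n·log(r) = 2·log(9) = 4.3944. ✓

I(r) ≈ 4.3944.


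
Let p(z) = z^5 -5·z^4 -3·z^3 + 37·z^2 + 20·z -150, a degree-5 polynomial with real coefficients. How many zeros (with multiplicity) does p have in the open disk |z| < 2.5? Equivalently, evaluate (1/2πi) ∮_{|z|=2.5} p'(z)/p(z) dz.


The zeros of p are: 3, (3 + 1i), (3 - 1i), (-2 + 1i), (-2 - 1i).
Their magnitudes are: 3, 3.162, 3.162, 2.236, 2.236.
Zeros with |z| < R = 2.5: (-2 + 1i), (-2 - 1i).
Count = 2.
By the argument principle, (1/2πi) ∮_{|z|=R} p'(z)/p(z) dz equals exactly this count.

Number of zeros inside |z| < 2.5: 2.


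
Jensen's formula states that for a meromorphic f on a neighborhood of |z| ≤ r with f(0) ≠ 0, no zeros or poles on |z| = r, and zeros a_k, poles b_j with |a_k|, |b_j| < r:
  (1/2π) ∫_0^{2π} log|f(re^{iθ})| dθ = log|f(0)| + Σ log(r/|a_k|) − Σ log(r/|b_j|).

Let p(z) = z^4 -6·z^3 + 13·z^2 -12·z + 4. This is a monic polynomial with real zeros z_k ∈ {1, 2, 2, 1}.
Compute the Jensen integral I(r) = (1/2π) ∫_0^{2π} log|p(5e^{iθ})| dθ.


Zeros: 1, 1, 2, 2; r = 5.
Inside |z| < r: 1, 1, 2, 2. Outside (|z| ≥ r): ∅.
p(0) = 4, so log|p(0)| = log(4) = 1.3863.
Apply Jensen: I(r) = log|p(0)| + Σ_k log(r/|z_k|), summed over zeros inside |z| < r.
  log(r/|z_k|) for z_k = 1: log(5/1) = 1.6094
  log(r/|z_k|) for z_k = 2: log(5/2) = 0.9163
  log(r/|z_k|) for z_k = 2: log(5/2) = 0.9163
  log(r/|z_k|) for z_k = 1: log(5/1) = 1.6094
Sum over inside zeros: 5.0515.
I(r) = log|p(0)| + (inside sum) = 1.3863 + 5.0515 = 6.4378.
Closed form (all zeros inside, monic): I(r) = n·log(r) = 4·log(5) = 6.4378. ✓

I(r) ≈ 6.4378.


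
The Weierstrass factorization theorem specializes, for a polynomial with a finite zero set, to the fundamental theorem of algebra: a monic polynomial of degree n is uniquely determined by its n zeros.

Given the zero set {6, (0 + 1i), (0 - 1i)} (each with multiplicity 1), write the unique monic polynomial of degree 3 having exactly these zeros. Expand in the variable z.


The polynomial is p(z) = ∏_{α ∈ S} (z − α), where S = {6, (0 + 1i), (0 - 1i)}.
Expanding the product yields: p(z) = z^3 -6·z^2 + z -6.
Note conjugate pairs combine to real quadratics: (z − (0+1i))(z − (0−1i)) = z² + 1.
The resulting polynomial has degree 3 and real coefficients as required.

p(z) = z^3 -6·z^2 + z -6.


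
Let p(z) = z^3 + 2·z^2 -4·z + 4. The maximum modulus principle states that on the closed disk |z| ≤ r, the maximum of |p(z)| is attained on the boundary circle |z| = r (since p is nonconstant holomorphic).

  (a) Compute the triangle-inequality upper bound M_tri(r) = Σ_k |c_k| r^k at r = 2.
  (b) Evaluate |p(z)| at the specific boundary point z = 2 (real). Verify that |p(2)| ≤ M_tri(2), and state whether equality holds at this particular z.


Coefficients: c_0 = 4, c_1 = -4, c_2 = 2, c_3 = 1. Radius r = 2.
Part (a). Triangle bound: M_tri(r) = Σ_k |c_k| r^k
  = |4|·2^0 + |-4|·2^1 + |2|·2^2 + |1|·2^3
  = 4 + 8 + 8 + 8 = 28.
This bounds M(r) := max_{|z|=r} |p(z)| from above; equality holds iff all terms c_k z^k can be made to align in phase at a single z on |z|=r.
Part (b). At z = 2 (real, on the circle |z| = r):
  p(2) = (4)·2^0 + (-4)·2^1 + (2)·2^2 + (1)·2^3 = 12.
  |p(2)| = 12.
Check: |p(2)| = 12 ≤ 28 = M_tri(2). ✓ Equality does not hold at z = 2 (the coefficients have mixed signs, so the terms do not all align in phase there).

M_tri(2) = 28; |p(2)| = 12; equality at z=2: no.


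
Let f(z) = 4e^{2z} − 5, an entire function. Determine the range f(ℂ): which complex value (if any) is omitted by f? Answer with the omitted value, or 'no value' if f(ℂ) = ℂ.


Little Picard bounds the complement of f(ℂ) to at most one point.
e^{2z} is never zero on ℂ, so 4·e^{2z} takes every value in ℂ ∖ {0}. Adding -5 shifts the range to ℂ ∖ {-5}. Thus f omits exactly the value -5.

Omitted value: -5.


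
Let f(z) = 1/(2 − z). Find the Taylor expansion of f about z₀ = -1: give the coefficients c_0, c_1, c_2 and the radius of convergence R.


Let w = z − z₀, so z = z₀ + w.
Then 2 − z = 2 − (z₀ + w) = (2 − z₀) − w = 3 − w.
f(z) = 1/(3 − w) = (1/(3)) · 1/(1 − w/(3)) = Σ_{n≥0} w^n / (3)^(n+1).
So c_n = 1/(3)^(n+1):
  c_0 = 1/(3)^1 = 1/3.
  c_1 = 1/(3)^2 = 1/9.
  c_2 = 1/(3)^3 = 1/27.
The series is valid for |w/d| < 1, i.e. |z − z₀| < |d|.
Radius of convergence: R = |2 − z₀| = |3| = 3 (distance from z₀ to the singularity z = 2).

c_0 = 1/3, c_1 = 1/9, c_2 = 1/27; R = 3.


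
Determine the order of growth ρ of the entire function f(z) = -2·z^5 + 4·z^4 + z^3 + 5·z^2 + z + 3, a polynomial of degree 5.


|f(z)| ≤ Σ|c_k|·r^k = O(r^5) as r → ∞. Polynomial growth is O(e^{r^ε}) for every ε > 0 (since r^5/e^{r^ε} → 0), so ρ ≤ ε for all ε > 0, i.e. ρ = 0. Every nonconstant polynomial has order 0.
Therefore ρ = 0.

Order ρ = 0.


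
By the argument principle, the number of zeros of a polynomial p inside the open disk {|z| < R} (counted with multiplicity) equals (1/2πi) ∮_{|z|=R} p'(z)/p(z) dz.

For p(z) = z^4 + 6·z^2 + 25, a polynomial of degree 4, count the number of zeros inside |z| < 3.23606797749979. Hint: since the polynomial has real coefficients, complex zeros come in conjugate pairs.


The zeros of p are: (1 + 2i), (1 - 2i), (-1 + 2i), (-1 - 2i).
Their magnitudes are: 2.236, 2.236, 2.236, 2.236.
Zeros with |z| < R = 3.23606797749979: (1 + 2i), (1 - 2i), (-1 + 2i), (-1 - 2i).
Count = 4.
By the argument principle, (1/2πi) ∮_{|z|=R} p'(z)/p(z) dz equals exactly this count.

Number of zeros inside |z| < 3.23606797749979: 4.


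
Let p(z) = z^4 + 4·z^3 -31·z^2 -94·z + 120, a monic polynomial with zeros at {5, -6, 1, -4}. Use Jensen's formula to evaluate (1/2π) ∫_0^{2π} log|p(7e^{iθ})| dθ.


Zeros: -6, -4, 1, 5; r = 7.
Inside |z| < r: -6, -4, 1, 5. Outside (|z| ≥ r): ∅.
p(0) = 120, so log|p(0)| = log(120) = 4.7875.
Apply Jensen: I(r) = log|p(0)| + Σ_k log(r/|z_k|), summed over zeros inside |z| < r.
  log(r/|z_k|) for z_k = 5: log(7/5) = 0.3365
  log(r/|z_k|) for z_k = -6: log(7/6) = 0.1542
  log(r/|z_k|) for z_k = 1: log(7/1) = 1.9459
  log(r/|z_k|) for z_k = -4: log(7/4) = 0.5596
Sum over inside zeros: 2.9961.
I(r) = log|p(0)| + (inside sum) = 4.7875 + 2.9961 = 7.7836.
Closed form (all zeros inside, monic): I(r) = n·log(r) = 4·log(7) = 7.7836. ✓

I(r) ≈ 7.7836.


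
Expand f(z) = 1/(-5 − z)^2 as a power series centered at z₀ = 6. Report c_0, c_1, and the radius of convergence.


Let w = z − z₀, so z = z₀ + w.
Then -5 − z = -5 − (z₀ + w) = (-5 − z₀) − w = -11 − w.
f(z) = 1/(-11 − w)^2 = (1/(-11)^2) · (1 − w/(-11))^{−2}.
By the binomial series (1−u)^{−2} = Σ_{n≥0} C(n+1, 1) u^n for |u|<1, with u = w/(-11):
  c_n = C(n+1, 1) / (-11)^(n+2).
  c_0 = 1/(-11)^2 = 1/121.
  c_1 = 2/(-11)^3 = -2/1331.
The series is valid for |w/d| < 1, i.e. |z − z₀| < |d|.
Radius of convergence: R = |-5 − z₀| = |-11| = 11 (distance from z₀ to the singularity z = -5).

c_0 = 1/121, c_1 = -2/1331; R = 11.


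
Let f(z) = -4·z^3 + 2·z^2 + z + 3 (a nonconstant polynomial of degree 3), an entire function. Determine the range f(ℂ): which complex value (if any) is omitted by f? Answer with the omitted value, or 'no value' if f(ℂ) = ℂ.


Little Picard bounds the complement of f(ℂ) to at most one point.
For every w ∈ ℂ, the equation p(z) − w = 0 is a nonconstant polynomial in z and hence has at least one root by the fundamental theorem of algebra. So p is surjective onto ℂ, omitting no value.

Omitted value: no value.


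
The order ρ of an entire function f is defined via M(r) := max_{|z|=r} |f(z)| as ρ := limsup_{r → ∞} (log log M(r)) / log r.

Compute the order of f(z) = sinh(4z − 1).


sinh(w) is a linear combination of e^{iw} and e^{−iw} (or e^w, e^{−w} in the hyperbolic case), so |sinh(w)| ≤ e^{|w|}. With w = 4z − 1, |w| ≤ 4|z| + 1 = 4r + 1 on |z| = r, giving M(r) ≤ e^{4r + 1}, so ρ ≤ 1. On a suitable ray (z = it for sin/cos; z = t for sinh/cosh, t real → ∞), |sinh(4z − 1)| grows like e^{4|t|}/2, so ρ ≥ 1. Hence ρ = 1.
Therefore ρ = 1.

Order ρ = 1.


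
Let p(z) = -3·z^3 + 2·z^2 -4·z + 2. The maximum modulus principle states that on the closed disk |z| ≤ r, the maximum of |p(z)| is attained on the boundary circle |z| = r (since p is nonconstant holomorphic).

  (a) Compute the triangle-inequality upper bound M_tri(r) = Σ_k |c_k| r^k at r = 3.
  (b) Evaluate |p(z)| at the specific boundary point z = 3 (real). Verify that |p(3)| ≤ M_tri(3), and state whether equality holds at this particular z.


Coefficients: c_0 = 2, c_1 = -4, c_2 = 2, c_3 = -3. Radius r = 3.
Part (a). Triangle bound: M_tri(r) = Σ_k |c_k| r^k
  = |2|·3^0 + |-4|·3^1 + |2|·3^2 + |-3|·3^3
  = 2 + 12 + 18 + 81 = 113.
This bounds M(r) := max_{|z|=r} |p(z)| from above; equality holds iff all terms c_k z^k can be made to align in phase at a single z on |z|=r.
Part (b). At z = 3 (real, on the circle |z| = r):
  p(3) = (2)·3^0 + (-4)·3^1 + (2)·3^2 + (-3)·3^3 = -73.
  |p(3)| = 73.
Check: |p(3)| = 73 ≤ 113 = M_tri(3). ✓ Equality does not hold at z = 3 (the coefficients have mixed signs, so the terms do not all align in phase there).

M_tri(3) = 113; |p(3)| = 73; equality at z=3: no.


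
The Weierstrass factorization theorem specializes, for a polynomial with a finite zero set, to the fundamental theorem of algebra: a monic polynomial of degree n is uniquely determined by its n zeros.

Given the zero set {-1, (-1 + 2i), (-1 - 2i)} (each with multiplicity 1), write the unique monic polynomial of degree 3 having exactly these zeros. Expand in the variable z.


The polynomial is p(z) = ∏_{α ∈ S} (z − α), where S = {-1, (-1 + 2i), (-1 - 2i)}.
Expanding the product yields: p(z) = z^3 + 3·z^2 + 7·z + 5.
Note conjugate pairs combine to real quadratics: (z − (-1+2i))(z − (-1−2i)) = z² + 2z + 5.
The resulting polynomial has degree 3 and real coefficients as required.

p(z) = z^3 + 3·z^2 + 7·z + 5.


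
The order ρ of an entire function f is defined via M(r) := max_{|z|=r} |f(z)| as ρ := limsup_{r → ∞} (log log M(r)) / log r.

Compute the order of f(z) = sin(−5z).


sin(w) is a linear combination of e^{iw} and e^{−iw} (or e^w, e^{−w} in the hyperbolic case), so |sin(w)| ≤ e^{|w|}. With w = −5z, |w| ≤ 5|z| + 0 = 5r + 0 on |z| = r, giving M(r) ≤ e^{5r + 0}, so ρ ≤ 1. On a suitable ray (z = it for sin/cos; z = t for sinh/cosh, t real → ∞), |sin(−5z)| grows like e^{5|t|}/2, so ρ ≥ 1. Hence ρ = 1.
Therefore ρ = 1.

Order ρ = 1.


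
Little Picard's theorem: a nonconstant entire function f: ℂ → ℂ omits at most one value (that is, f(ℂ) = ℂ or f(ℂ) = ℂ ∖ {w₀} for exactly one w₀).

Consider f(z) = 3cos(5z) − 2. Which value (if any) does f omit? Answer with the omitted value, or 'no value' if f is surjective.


Little Picard bounds the complement of f(ℂ) to at most one point.
cos is entire and surjective onto ℂ: for every w ∈ ℂ, cos(ζ) = w has a solution ζ ∈ ℂ (e.g., via the complex inverse arccos). With ζ = 5z this gives z = ζ/(5). Then 3·cos(5z) takes every value in 3·ℂ = ℂ, and adding -2 is a bijection of ℂ. So f is surjective and omits no value. (Note: only on the real line is cos bounded by [−1, 1].)

Omitted value: no value.


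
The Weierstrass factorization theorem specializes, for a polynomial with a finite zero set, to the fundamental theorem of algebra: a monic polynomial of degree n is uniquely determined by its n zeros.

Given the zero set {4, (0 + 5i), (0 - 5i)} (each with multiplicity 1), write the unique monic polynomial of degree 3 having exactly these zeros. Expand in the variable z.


The polynomial is p(z) = ∏_{α ∈ S} (z − α), where S = {4, (0 + 5i), (0 - 5i)}.
Expanding the product yields: p(z) = z^3 -4·z^2 + 25·z -100.
Note conjugate pairs combine to real quadratics: (z − (0+5i))(z − (0−5i)) = z² + 25.
The resulting polynomial has degree 3 and real coefficients as required.

p(z) = z^3 -4·z^2 + 25·z -100.


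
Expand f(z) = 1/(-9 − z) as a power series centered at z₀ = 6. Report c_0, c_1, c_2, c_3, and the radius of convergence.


Let w = z − z₀, so z = z₀ + w.
Then -9 − z = -9 − (z₀ + w) = (-9 − z₀) − w = -15 − w.
f(z) = 1/(-15 − w) = (1/(-15)) · 1/(1 − w/(-15)) = Σ_{n≥0} w^n / (-15)^(n+1).
So c_n = 1/(-15)^(n+1):
  c_0 = 1/(-15)^1 = -1/15.
  c_1 = 1/(-15)^2 = 1/225.
  c_2 = 1/(-15)^3 = -1/3375.
  c_3 = 1/(-15)^4 = 1/50625.
The series is valid for |w/d| < 1, i.e. |z − z₀| < |d|.
Radius of convergence: R = |-9 − z₀| = |-15| = 15 (distance from z₀ to the singularity z = -9).

c_0 = -1/15, c_1 = 1/225, c_2 = -1/3375, c_3 = 1/50625; R = 15.


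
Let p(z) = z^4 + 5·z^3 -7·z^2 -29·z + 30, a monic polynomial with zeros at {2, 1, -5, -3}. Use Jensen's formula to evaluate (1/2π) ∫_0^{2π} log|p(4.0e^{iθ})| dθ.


Zeros: -5, -3, 1, 2; r = 4.0.
Inside |z| < r: -3, 1, 2. Outside (|z| ≥ r): -5.
p(0) = 30, so log|p(0)| = log(30) = 3.4012.
Apply Jensen: I(r) = log|p(0)| + Σ_k log(r/|z_k|), summed over zeros inside |z| < r.
  log(r/|z_k|) for z_k = 2: log(4.0/2) = 0.6931
  log(r/|z_k|) for z_k = 1: log(4.0/1) = 1.3863
  log(r/|z_k|) for z_k = -3: log(4.0/3) = 0.2877
  Outside zeros (-5) contribute nothing to the Jensen sum.
Sum over inside zeros: 2.3671.
I(r) = log|p(0)| + (inside sum) = 3.4012 + 2.3671 = 5.7683.
Note: since some zeros are outside |z| ≤ r, the simplified n·log(r) form does NOT apply — only the inside zeros contribute.

I(r) ≈ 5.7683.


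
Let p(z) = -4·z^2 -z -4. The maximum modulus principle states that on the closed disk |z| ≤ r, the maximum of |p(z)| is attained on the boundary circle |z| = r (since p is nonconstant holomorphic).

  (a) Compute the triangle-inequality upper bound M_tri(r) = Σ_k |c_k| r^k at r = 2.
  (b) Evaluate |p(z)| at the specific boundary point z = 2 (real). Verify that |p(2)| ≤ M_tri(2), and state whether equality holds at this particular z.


Coefficients: c_0 = -4, c_1 = -1, c_2 = -4. Radius r = 2.
Part (a). Triangle bound: M_tri(r) = Σ_k |c_k| r^k
  = |-4|·2^0 + |-1|·2^1 + |-4|·2^2
  = 4 + 2 + 16 = 22.
This bounds M(r) := max_{|z|=r} |p(z)| from above; equality holds iff all terms c_k z^k can be made to align in phase at a single z on |z|=r.
Part (b). At z = 2 (real, on the circle |z| = r):
  p(2) = (-4)·2^0 + (-1)·2^1 + (-4)·2^2 = -22.
  |p(2)| = 22.
Since all nonzero coefficients share the same sign, |p(2)| = 22 = M_tri(2); the triangle bound is attained at z = 2, so in fact M(r) = 22.

M_tri(2) = 22; |p(2)| = 22; equality at z=2: yes.


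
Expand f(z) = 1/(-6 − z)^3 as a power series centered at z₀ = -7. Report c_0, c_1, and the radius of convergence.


Let w = z − z₀, so z = z₀ + w.
Then -6 − z = -6 − (z₀ + w) = (-6 − z₀) − w = 1 − w.
f(z) = 1/(1 − w)^3 = (1/(1)^3) · (1 − w/(1))^{−3}.
By the binomial series (1−u)^{−3} = Σ_{n≥0} C(n+2, 2) u^n for |u|<1, with u = w/(1):
  c_n = C(n+2, 2) / (1)^(n+3).
  c_0 = 1/(1)^3 = 1.
  c_1 = 3/(1)^4 = 3.
The series is valid for |w/d| < 1, i.e. |z − z₀| < |d|.
Radius of convergence: R = |-6 − z₀| = |1| = 1 (distance from z₀ to the singularity z = -6).

c_0 = 1, c_1 = 3; R = 1.


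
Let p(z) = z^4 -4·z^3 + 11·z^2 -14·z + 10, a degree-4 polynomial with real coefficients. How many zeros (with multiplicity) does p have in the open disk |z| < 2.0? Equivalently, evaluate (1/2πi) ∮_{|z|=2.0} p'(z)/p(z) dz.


The zeros of p are: (1 + 2i), (1 - 2i), (1 + 1i), (1 - 1i).
Their magnitudes are: 2.236, 2.236, 1.414, 1.414.
Zeros with |z| < R = 2.0: (1 + 1i), (1 - 1i).
Count = 2.
By the argument principle, (1/2πi) ∮_{|z|=R} p'(z)/p(z) dz equals exactly this count.

Number of zeros inside |z| < 2.0: 2.


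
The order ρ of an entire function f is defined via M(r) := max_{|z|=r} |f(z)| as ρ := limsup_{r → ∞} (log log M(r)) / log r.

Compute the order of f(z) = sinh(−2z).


sinh(w) is a linear combination of e^{iw} and e^{−iw} (or e^w, e^{−w} in the hyperbolic case), so |sinh(w)| ≤ e^{|w|}. With w = −2z, |w| ≤ 2|z| + 0 = 2r + 0 on |z| = r, giving M(r) ≤ e^{2r + 0}, so ρ ≤ 1. On a suitable ray (z = it for sin/cos; z = t for sinh/cosh, t real → ∞), |sinh(−2z)| grows like e^{2|t|}/2, so ρ ≥ 1. Hence ρ = 1.
Therefore ρ = 1.

Order ρ = 1.
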